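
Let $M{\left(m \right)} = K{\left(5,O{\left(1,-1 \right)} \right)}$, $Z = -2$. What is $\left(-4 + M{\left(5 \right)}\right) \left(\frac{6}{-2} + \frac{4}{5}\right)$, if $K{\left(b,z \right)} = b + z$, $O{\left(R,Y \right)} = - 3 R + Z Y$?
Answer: $0$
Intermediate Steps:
$O{\left(R,Y \right)} = - 3 R - 2 Y$
$M{\left(m \right)} = 4$ ($M{\left(m \right)} = 5 - 1 = 4$)
$\left(-4 + M{\left(5 \right)}\right) \left(\frac{6}{-2} + \frac{4}{5}\right) = \left(-4 + 4\right) \left(\frac{6}{-2} + \frac{4}{5}\right) = 0 \left(6 \left(- \frac{1}{2}\right) + 4 \cdot \frac{1}{5}\right) = 0 \left(-3 + \frac{4}{5}\right) = 0 \left(- \frac{11}{5}\right) = 0$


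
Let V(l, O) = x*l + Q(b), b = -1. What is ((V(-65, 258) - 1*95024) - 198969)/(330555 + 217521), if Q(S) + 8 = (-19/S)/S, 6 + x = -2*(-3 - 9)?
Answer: -147595/274038 ≈ -0.53859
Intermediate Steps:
x = 18 (x = -6 - 2*(-3 - 9) = -6 - 2*(-12) = -6 + 24 = 18)
Q(S) = -8 - 19/S² (Q(S) = -8 + (-19/S)/S = -8 - 19/S²)
V(l, O) = -27 + 18*l (V(l, O) = 18*l + (-8 - 19/(-1)²) = 18*l + (-8 - 19*1) = 18*l + (-8 - 19) = 18*l - 27 = -27 + 18*l)
((V(-65, 258) - 1*95024) - 198969)/(330555 + 217521) = (((-27 + 18*(-65)) - 1*95024) - 198969)/(330555 + 217521) = (((-27 - 1170) - 95024) - 198969)/548076 = ((-1197 - 95024) - 198969)*(1/548076) = (-96221 - 198969)*(1/548076) = -295190*1/548076 = -147595/274038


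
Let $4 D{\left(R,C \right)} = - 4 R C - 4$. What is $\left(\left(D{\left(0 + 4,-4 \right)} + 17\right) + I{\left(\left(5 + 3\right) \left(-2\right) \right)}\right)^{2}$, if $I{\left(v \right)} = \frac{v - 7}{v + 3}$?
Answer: $\frac{192721}{169} \approx 1140.4$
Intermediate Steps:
$D{\left(R,C \right)} = -1 - C R$ ($D{\left(R,C \right)} = \frac{- 4 R C - 4}{4} = \frac{- 4 C R - 4}{4} = \frac{-4 - 4 C R}{4} = -1 - C R$)
$I{\left(v \right)} = \frac{-7 + v}{3 + v}$
$\left(\left(D{\left(0 + 4,-4 \right)} + 17\right) + I{\left(\left(5 + 3\right) \left(-2\right) \right)}\right)^{2} = \left(\left(\left(-1 - - 4 \left(0 + 4\right)\right) + 17\right) + \frac{-7 + \left(5 + 3\right) \left(-2\right)}{3 + \left(5 + 3\right) \left(-2\right)}\right)^{2} = \left(\left(\left(-1 - \left(-4\right) 4\right) + 17\right) + \frac{-7 + 8 \left(-2\right)}{3 + 8 \left(-2\right)}\right)^{2} = \left(\left(\left(-1 + 16\right) + 17\right) + \frac{-7 - 16}{3 - 16}\right)^{2} = \left(\left(15 + 17\right) + \frac{1}{-13} \left(-23\right)\right)^{2} = \left(32 - - \frac{23}{13}\right)^{2} = \left(32 + \frac{23}{13}\right)^{2} = \left(\frac{439}{13}\right)^{2} = \frac{192721}{169}$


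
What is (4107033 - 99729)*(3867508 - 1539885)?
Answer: 9327492958392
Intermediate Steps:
(4107033 - 99729)*(3867508 - 1539885) = 4007304*2327623 = 9327492958392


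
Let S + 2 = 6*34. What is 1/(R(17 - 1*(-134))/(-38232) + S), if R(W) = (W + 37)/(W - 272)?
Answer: 1156518/233616683 ≈ 0.0049505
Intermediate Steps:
R(W) = (37 + W)/(-272 + W)
S = 202 (S = -2 + 6*34 = -2 + 204 = 202)
1/(R(17 - 1*(-134))/(-38232) + S) = 1/(((37 + (17 - 1*(-134)))/(-272 + (17 - 1*(-134))))/(-38232) + 202) = 1/(((37 + (17 + 134))/(-272 + (17 + 134)))*(-1/38232) + 202) = 1/(((37 + 151)/(-272 + 151))*(-1/38232) + 202) = 1/((188/(-121))*(-1/38232) + 202) = 1/(-1/121*188*(-1/38232) + 202) = 1/(-188/121*(-1/38232) + 202) = 1/(47/1156518 + 202) = 1/(233616683/1156518) = 1156518/233616683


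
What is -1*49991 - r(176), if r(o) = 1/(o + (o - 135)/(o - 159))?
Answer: -151622720/3033 ≈ -49991.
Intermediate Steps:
r(o) = 1/(o + (-135 + o)/(-159 + o))
-1*49991 - r(176) = -1*49991 - (159 - 1*176)/(135 - 1*176² + 158*176) = -49991 - (159 - 176)/(135 - 1*30976 + 27808) = -49991 - (-17)/(135 - 30976 + 27808) = -49991 - (-17)/(-3033) = -49991 - (-1)*(-17)/3033 = -49991 - 1*17/3033 = -49991 - 17/3033 = -151622720/3033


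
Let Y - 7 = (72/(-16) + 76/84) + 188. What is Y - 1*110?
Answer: 3419/42 ≈ 81.405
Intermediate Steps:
Y = 8039/42 (Y = 7 + ((72/(-16) + 76/84) + 188) = 7 + ((72*(-1/16) + 76*(1/84)) + 188) = 7 + ((-9/2 + 19/21) + 188) = 7 + (-151/42 + 188) = 7 + 7745/42 = 8039/42 ≈ 191.40)
Y - 1*110 = 8039/42 - 1*110 = 8039/42 - 110 = 3419/42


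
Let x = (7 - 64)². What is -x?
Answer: -3249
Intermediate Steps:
x = 3249 (x = (-57)² = 3249)
-x = -1*3249 = -3249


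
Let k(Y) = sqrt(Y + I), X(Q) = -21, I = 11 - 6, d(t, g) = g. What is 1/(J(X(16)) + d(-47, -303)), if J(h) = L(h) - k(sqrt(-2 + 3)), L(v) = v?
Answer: -54/17495 + sqrt(6)/104970 ≈ -0.0030633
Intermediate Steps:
I = 5
k(Y) = sqrt(5 + Y) (k(Y) = sqrt(Y + 5) = sqrt(5 + Y))
J(h) = h - sqrt(6) (J(h) = h - sqrt(5 + sqrt(-2 + 3)) = h - sqrt(5 + sqrt(1)) = h - sqrt(5 + 1) = h - sqrt(6))
1/(J(X(16)) + d(-47, -303)) = 1/((-21 - sqrt(6)) - 303) = 1/(-324 - sqrt(6))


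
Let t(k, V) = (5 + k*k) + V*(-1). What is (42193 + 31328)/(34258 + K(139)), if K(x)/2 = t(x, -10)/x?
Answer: 3406473/1600178 ≈ 2.1288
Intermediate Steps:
t(k, V) = 5 + k² - V (t(k, V) = (5 + k²) - V = 5 + k² - V)
K(x) = 2*(15 + x²)/x (K(x) = 2*((5 + x² - 1*(-10))/x) = 2*((5 + x² + 10)/x) = 2*((15 + x²)/x) = 2*(15 + x²)/x)
(42193 + 31328)/(34258 + K(139)) = (42193 + 31328)/(34258 + (2*139 + 30/139)) = 73521/(34258 + (278 + 30*(1/139))) = 73521/(34258 + (278 + 30/139)) = 73521/(34258 + 38672/139) = 73521/(4800534/139) = 73521*(139/4800534) = 3406473/1600178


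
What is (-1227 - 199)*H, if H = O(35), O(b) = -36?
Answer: 51336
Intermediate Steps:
H = -36
(-1227 - 199)*H = (-1227 - 199)*(-36) = -1426*(-36) = 51336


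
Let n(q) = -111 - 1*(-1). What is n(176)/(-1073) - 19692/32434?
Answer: -8780888/17400841 ≈ -0.50462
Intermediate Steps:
n(q) = -110 (n(q) = -111 + 1 = -110)
n(176)/(-1073) - 19692/32434 = -110/(-1073) - 19692/32434 = -110*(-1/1073) - 19692*1/32434 = 110/1073 - 9846/16217 = -8780888/17400841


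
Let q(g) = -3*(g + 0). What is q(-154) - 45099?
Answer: -44637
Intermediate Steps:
q(g) = -3*g
q(-154) - 45099 = -3*(-154) - 45099 = 462 - 45099 = -44637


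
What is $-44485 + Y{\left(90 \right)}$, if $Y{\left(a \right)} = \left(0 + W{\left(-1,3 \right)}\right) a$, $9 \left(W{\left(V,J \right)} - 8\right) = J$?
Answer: $-43735$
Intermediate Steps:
$W{\left(V,J \right)} = 8 + \frac{J}{9}$
$Y{\left(a \right)} = \frac{25 a}{3}$ ($Y{\left(a \right)} = \left(0 + \left(8 + \frac{1}{9} \cdot 3\right)\right) a = \left(0 + \left(8 + \frac{1}{3}\right)\right) a = \left(0 + \frac{25}{3}\right) a = \frac{25 a}{3}$)
$-44485 + Y{\left(90 \right)} = -44485 + \frac{25}{3} \cdot 90 = -44485 + 750 = -43735$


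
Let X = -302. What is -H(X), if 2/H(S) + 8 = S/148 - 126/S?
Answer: 22348/107531 ≈ 0.20783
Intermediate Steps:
H(S) = 2/(-8 - 126/S + S/148) (H(S) = 2/(-8 + (S/148 - 126/S)) = 2/(-8 + (-126/S + S/148)) = 2/(-8 - 126/S + S/148))
-H(X) = -296*(-302)/(-18648 + (-302)**2 - 1184*(-302)) = -296*(-302)/(-18648 + 91204 + 357568) = -296*(-302)/430124 = -1*(-22348/107531) = 22348/107531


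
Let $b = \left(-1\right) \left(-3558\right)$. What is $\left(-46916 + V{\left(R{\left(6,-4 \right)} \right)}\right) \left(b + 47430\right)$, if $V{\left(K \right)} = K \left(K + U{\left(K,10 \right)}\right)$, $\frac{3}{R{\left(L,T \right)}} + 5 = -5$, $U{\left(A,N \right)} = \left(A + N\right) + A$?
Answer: $- \frac{59807305131}{25} \approx -2.3923 \cdot 10^{9}$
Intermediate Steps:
$U{\left(A,N \right)} = N + 2 A$
$R{\left(L,T \right)} = - \frac{3}{10}$ ($R{\left(L,T \right)} = \frac{3}{-5 - 5} = \frac{3}{-10} = 3 \left(- \frac{1}{10}\right) = - \frac{3}{10}$)
$b = 3558$
$V{\left(K \right)} = K \left(10 + 3 K\right)$ ($V{\left(K \right)} = K \left(K + \left(10 + 2 K\right)\right) = K \left(10 + 3 K\right)$)
$\left(-46916 + V{\left(R{\left(6,-4 \right)} \right)}\right) \left(b + 47430\right) = \left(-46916 - \frac{3 \left(10 + 3 \left(- \frac{3}{10}\right)\right)}{10}\right) \left(3558 + 47430\right) = \left(-46916 - \frac{3 \left(10 - \frac{9}{10}\right)}{10}\right) 50988 = \left(-46916 - \frac{273}{100}\right) 50988 = \left(- \frac{4691873}{100}\right) 50988 = - \frac{59807305131}{25}$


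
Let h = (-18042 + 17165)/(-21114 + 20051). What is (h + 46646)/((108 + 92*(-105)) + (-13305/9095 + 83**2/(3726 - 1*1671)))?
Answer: -185353110700875/37947763919552 ≈ -4.8844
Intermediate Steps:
h = 877/1063 (h = -877/(-1063) = -877*(-1/1063) = 877/1063 ≈ 0.82502)
(h + 46646)/((108 + 92*(-105)) + (-13305/9095 + 83**2/(3726 - 1*1671))) = (877/1063 + 46646)/((108 + 92*(-105)) + (-13305/9095 + 83**2/(3726 - 1*1671))) = 49585575/(1063*((108 - 9660) + (-13305*1/9095 + 6889/(3726 - 1671)))) = 49585575/(1063*(-9552 + (-2661/1819 + 6889/2055))) = 49585575/(1063*(-9552 + 7062736/3738045)) = 49585575/(1063*(-35698743104/3738045)) = (49585575/1063)*(-3738045/35698743104) = -185353110700875/37947763919552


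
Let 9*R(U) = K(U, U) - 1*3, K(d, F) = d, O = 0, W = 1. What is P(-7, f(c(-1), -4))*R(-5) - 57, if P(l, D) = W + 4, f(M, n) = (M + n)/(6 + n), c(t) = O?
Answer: -553/9 ≈ -61.444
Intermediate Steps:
c(t) = 0
f(M, n) = (M + n)/(6 + n)
R(U) = -⅓ + U/9 (R(U) = (U - 1*3)/9 = (U - 3)/9 = (-3 + U)/9 = -⅓ + U/9)
P(l, D) = 5 (P(l, D) = 1 + 4 = 5)
P(-7, f(c(-1), -4))*R(-5) - 57 = 5*(-⅓ + (⅑)*(-5)) - 57 = 5*(-⅓ - 5/9) - 57 = 5*(-8/9) - 57 = -40/9 - 57 = -553/9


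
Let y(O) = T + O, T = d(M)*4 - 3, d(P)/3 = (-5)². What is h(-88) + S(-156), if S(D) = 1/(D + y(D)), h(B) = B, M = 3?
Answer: -1321/15 ≈ -88.067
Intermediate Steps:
d(P) = 75 (d(P) = 3*(-5)² = 3*25 = 75)
T = 297 (T = 75*4 - 3 = 300 - 3 = 297)
y(O) = 297 + O
S(D) = 1/(297 + 2*D) (S(D) = 1/(D + (297 + D)) = 1/(297 + 2*D))
h(-88) + S(-156) = -88 + 1/(297 + 2*(-156)) = -88 + 1/(297 - 312) = -88 + 1/(-15) = -88 - 1/15 = -1321/15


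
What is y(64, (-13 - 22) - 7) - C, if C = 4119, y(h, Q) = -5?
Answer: -4124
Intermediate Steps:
y(64, (-13 - 22) - 7) - C = -5 - 1*4119 = -5 - 4119 = -4124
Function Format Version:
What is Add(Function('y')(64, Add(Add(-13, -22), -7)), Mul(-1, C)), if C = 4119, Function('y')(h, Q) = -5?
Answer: -4124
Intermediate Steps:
Add(Function('y')(64, Add(Add(-13, -22), -7)), Mul(-1, C)) = Add(-5, Mul(-1, 4119)) = Add(-5, -4119) = -4124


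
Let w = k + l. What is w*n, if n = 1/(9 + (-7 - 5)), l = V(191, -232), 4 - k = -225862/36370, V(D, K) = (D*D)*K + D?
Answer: 51302253838/18185 ≈ 2.8211e+6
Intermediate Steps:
V(D, K) = D + K*D² (V(D, K) = D²*K + D = K*D² + D = D + K*D²)
k = 185671/18185 (k = 4 - (-225862)/36370 = 4 - 1*(-112931/18185) = 4 + 112931/18185 = 185671/18185 ≈ 10.210)
l = -8463401 (l = 191*(1 + 191*(-232)) = 191*(1 - 44312) = 191*(-44311) = -8463401)
w = -153906761514/18185 (w = 185671/18185 - 8463401 = -153906761514/18185 ≈ -8.4634e+6)
n = -⅓ (n = 1/(9 - 12) = 1/(-3) = -⅓ ≈ -0.33333)
w*n = -153906761514/18185*(-⅓) = 51302253838/18185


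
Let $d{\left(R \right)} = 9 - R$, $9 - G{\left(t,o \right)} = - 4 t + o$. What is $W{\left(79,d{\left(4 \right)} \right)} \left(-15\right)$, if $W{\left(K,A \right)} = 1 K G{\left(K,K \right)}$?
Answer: $-291510$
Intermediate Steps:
$G{\left(t,o \right)} = 9 - o + 4 t$ ($G{\left(t,o \right)} = 9 - \left(- 4 t + o\right) = 9 - \left(o - 4 t\right) = 9 - o + 4 t$)
$W{\left(K,A \right)} = K \left(9 + 3 K\right)$ ($W{\left(K,A \right)} = 1 K \left(9 - K + 4 K\right) = K \left(9 + 3 K\right)$)
$W{\left(79,d{\left(4 \right)} \right)} \left(-15\right) = 3 \cdot 79 \left(3 + 79\right) \left(-15\right) = 3 \cdot 79 \cdot 82 \left(-15\right) = 19434 \left(-15\right) = -291510$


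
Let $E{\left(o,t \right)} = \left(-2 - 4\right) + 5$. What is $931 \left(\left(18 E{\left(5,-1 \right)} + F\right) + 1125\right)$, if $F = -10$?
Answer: $1021307$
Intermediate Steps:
$E{\left(o,t \right)} = -1$ ($E{\left(o,t \right)} = -6 + 5 = -1$)
$931 \left(\left(18 E{\left(5,-1 \right)} + F\right) + 1125\right) = 931 \left(\left(18 \left(-1\right) - 10\right) + 1125\right) = 931 \left(\left(-18 - 10\right) + 1125\right) = 931 \left(-28 + 1125\right) = 931 \cdot 1097 = 1021307$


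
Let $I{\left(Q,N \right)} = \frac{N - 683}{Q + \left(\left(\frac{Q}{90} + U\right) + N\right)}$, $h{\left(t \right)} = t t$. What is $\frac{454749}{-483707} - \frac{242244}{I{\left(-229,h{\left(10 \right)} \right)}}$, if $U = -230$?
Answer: $- \frac{211821391211769}{1410005905} \approx -1.5023 \cdot 10^{5}$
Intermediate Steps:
$h{\left(t \right)} = t^{2}$
$I{\left(Q,N \right)} = \frac{-683 + N}{-230 + N + \frac{91 Q}{90}}$ ($I{\left(Q,N \right)} = \frac{N - 683}{Q + \left(\left(\frac{Q}{90} - 230\right) + N\right)} = \frac{-683 + N}{Q + \left(\left(Q \frac{1}{90} - 230\right) + N\right)} = \frac{-683 + N}{Q + \left(\left(\frac{Q}{90} - 230\right) + N\right)} = \frac{-683 + N}{Q + \left(\left(-230 + \frac{Q}{90}\right) + N\right)} = \frac{-683 + N}{Q + \left(-230 + N + \frac{Q}{90}\right)} = \frac{-683 + N}{-230 + N + \frac{91 Q}{90}}$)
$\frac{454749}{-483707} - \frac{242244}{I{\left(-229,h{\left(10 \right)} \right)}} = \frac{454749}{-483707} - \frac{242244}{90 \frac{1}{-20700 + 90 \cdot 10^{2} + 91 \left(-229\right)} \left(-683 + 10^{2}\right)} = 454749 \left(- \frac{1}{483707}\right) - \frac{242244}{90 \frac{1}{-20700 + 90 \cdot 100 - 20839} \left(-683 + 100\right)} = - \frac{454749}{483707} - \frac{242244}{90 \frac{1}{-20700 + 9000 - 20839} \left(-583\right)} = - \frac{454749}{483707} - \frac{242244}{90 \frac{1}{-32539} \left(-583\right)} = - \frac{454749}{483707} - \frac{242244}{90 \left(- \frac{1}{32539}\right) \left(-583\right)} = - \frac{454749}{483707} - \frac{242244}{\frac{52470}{32539}} = - \frac{454749}{483707} - \frac{437909862}{2915} = - \frac{211821391211769}{1410005905}$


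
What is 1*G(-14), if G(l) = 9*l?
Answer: -126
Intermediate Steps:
1*G(-14) = 1*(9*(-14)) = 1*(-126) = -126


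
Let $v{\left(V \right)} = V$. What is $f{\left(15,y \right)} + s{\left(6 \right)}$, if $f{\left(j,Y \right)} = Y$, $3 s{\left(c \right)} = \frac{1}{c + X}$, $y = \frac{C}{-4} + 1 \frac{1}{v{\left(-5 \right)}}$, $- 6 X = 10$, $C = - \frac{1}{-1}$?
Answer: $- \frac{97}{260} \approx -0.37308$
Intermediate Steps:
$C = 1$ ($C = \left(-1\right) \left(-1\right) = 1$)
$X = - \frac{5}{3}$ ($X = \left(- \frac{1}{6}\right) 10 = - \frac{5}{3} \approx -1.6667$)
$y = - \frac{9}{20}$ ($y = 1 \frac{1}{-4} + 1 \frac{1}{-5} = 1 \left(- \frac{1}{4}\right) + 1 \left(- \frac{1}{5}\right) = - \frac{1}{4} - \frac{1}{5} = - \frac{9}{20} \approx -0.45$)
$s{\left(c \right)} = \frac{1}{3 \left(- \frac{5}{3} + c\right)}$ ($s{\left(c \right)} = \frac{1}{3 \left(c - \frac{5}{3}\right)} = \frac{1}{3 \left(- \frac{5}{3} + c\right)}$)
$f{\left(15,y \right)} + s{\left(6 \right)} = - \frac{9}{20} + \frac{1}{-5 + 3 \cdot 6} = - \frac{9}{20} + \frac{1}{-5 + 18} = - \frac{9}{20} + \frac{1}{13} = - \frac{97}{260}$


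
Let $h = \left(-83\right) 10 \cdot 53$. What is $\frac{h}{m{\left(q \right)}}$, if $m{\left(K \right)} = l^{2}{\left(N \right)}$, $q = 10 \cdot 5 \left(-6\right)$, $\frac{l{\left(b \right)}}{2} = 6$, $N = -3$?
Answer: $- \frac{21995}{72} \approx -305.49$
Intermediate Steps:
$l{\left(b \right)} = 12$ ($l{\left(b \right)} = 2 \cdot 6 = 12$)
$h = -43990$ ($h = \left(-830\right) 53 = -43990$)
$q = -300$ ($q = 50 \left(-6\right) = -300$)
$m{\left(K \right)} = 144$ ($m{\left(K \right)} = 12^{2} = 144$)
$\frac{h}{m{\left(q \right)}} = - \frac{43990}{144} = \left(-43990\right) \frac{1}{144} = - \frac{21995}{72}$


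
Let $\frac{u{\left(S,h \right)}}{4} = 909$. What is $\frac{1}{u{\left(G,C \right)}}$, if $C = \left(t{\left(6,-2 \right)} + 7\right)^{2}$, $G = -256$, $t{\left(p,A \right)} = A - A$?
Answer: $\frac{1}{3636} \approx 0.00027503$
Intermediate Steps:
$t{\left(p,A \right)} = 0$
$C = 49$ ($C = \left(0 + 7\right)^{2} = 7^{2} = 49$)
$u{\left(S,h \right)} = 3636$ ($u{\left(S,h \right)} = 4 \cdot 909 = 3636$)
$\frac{1}{u{\left(G,C \right)}} = \frac{1}{3636}$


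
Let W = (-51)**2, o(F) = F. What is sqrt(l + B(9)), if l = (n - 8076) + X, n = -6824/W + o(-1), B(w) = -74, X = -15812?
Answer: I*sqrt(62334587)/51 ≈ 154.81*I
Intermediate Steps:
W = 2601
n = -9425/2601 (n = -6824/2601 - 1 = -9425/2601 ≈ -3.6236)
l = -62142113/2601 (l = (-9425/2601 - 8076) - 15812 = -21015101/2601 - 15812 = -62142113/2601 ≈ -23892.)
sqrt(l + B(9)) = sqrt(-62142113/2601 - 74) = sqrt(-62334587/2601) = I*sqrt(62334587)/51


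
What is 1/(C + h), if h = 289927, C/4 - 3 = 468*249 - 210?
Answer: 1/755227 ≈ 1.3241e-6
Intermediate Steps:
C = 465300 (C = 12 + 4*(468*249 - 210) = 12 + 4*(116532 - 210) = 12 + 4*116322 = 12 + 465288 = 465300)
1/(C + h) = 1/(465300 + 289927) = 1/755227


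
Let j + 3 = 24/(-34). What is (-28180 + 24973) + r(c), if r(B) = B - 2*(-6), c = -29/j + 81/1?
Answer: -195689/63 ≈ -3106.2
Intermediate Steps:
j = -63/17 (j = -3 + 24/(-34) = -3 + 24*(-1/34) = -3 - 12/17 = -63/17 ≈ -3.7059)
c = 5596/63 (c = -29/(-63/17) + 81/1 = -29*(-17/63) + 81*1 = 493/63 + 81 = 5596/63 ≈ 88.825)
r(B) = 12 + B (r(B) = B + 12 = 12 + B)
(-28180 + 24973) + r(c) = (-28180 + 24973) + (12 + 5596/63) = -3207 + 6352/63 = -195689/63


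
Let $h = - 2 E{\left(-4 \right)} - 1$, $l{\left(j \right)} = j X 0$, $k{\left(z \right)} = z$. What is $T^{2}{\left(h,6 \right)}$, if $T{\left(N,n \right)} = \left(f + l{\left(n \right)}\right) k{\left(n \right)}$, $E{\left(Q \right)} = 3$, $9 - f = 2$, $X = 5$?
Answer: $1764$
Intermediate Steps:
$f = 7$ ($f = 9 - 2 = 7$)
$l{\left(j \right)} = 0$ ($l{\left(j \right)} = j 5 \cdot 0 = 5 j 0 = 0$)
$h = -7$ ($h = \left(-2\right) 3 - 1 = -6 - 1 = -7$)
$T{\left(N,n \right)} = 7 n$ ($T{\left(N,n \right)} = \left(7 + 0\right) n = 7 n$)
$T^{2}{\left(h,6 \right)} = \left(7 \cdot 6\right)^{2} = 42^{2} = 1764$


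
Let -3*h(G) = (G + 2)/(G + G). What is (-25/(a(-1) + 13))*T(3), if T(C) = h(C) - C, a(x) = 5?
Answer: 1475/324 ≈ 4.5525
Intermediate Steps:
h(G) = -(2 + G)/(6*G) (h(G) = -(G + 2)/(3*(G + G)) = -(2 + G)/(3*(2*G)) = -(2 + G)*1/(2*G)/3 = -(2 + G)/(6*G))
T(C) = -C + (-2 - C)/(6*C) (T(C) = (-2 - C)/(6*C) - C = -C + (-2 - C)/(6*C))
(-25/(a(-1) + 13))*T(3) = (-25/(5 + 13))*(-⅙ - 1*3 - ⅓/3) = (-25/18)*(-⅙ - 3 - ⅓*⅓) = ((1/18)*(-25))*(-⅙ - 3 - ⅑) = -25/18*(-59/18) = 1475/324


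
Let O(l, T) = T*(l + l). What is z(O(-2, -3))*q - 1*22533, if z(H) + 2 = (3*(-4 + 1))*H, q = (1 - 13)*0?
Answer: -22533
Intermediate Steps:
q = 0 (q = -12*0 = 0)
O(l, T) = 2*T*l (O(l, T) = T*(2*l) = 2*T*l)
z(H) = -2 - 9*H (z(H) = -2 + (3*(-4 + 1))*H = -2 + (3*(-3))*H = -2 - 9*H)
z(O(-2, -3))*q - 1*22533 = (-2 - 18*(-3)*(-2))*0 - 1*22533 = (-2 - 9*12)*0 - 22533 = (-2 - 108)*0 - 22533 = -110*0 - 22533 = 0 - 22533 = -22533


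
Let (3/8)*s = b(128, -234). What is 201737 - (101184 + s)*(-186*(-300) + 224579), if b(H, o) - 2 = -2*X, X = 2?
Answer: -85104514933/3 ≈ -2.8368e+10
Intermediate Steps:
b(H, o) = -2 (b(H, o) = 2 - 2*2 = 2 - 4 = -2)
s = -16/3 (s = (8/3)*(-2) = -16/3 ≈ -5.3333)
201737 - (101184 + s)*(-186*(-300) + 224579) = 201737 - (101184 - 16/3)*(-186*(-300) + 224579) = 201737 - 303536*(55800 + 224579)/3 = 201737 - 303536*280379/3 = 201737 - 1*85105120144/3 = 201737 - 85105120144/3 = -85104514933/3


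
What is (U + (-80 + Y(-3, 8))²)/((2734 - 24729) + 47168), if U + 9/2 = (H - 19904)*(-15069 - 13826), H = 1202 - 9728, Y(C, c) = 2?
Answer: 1642981859/50346 ≈ 32634.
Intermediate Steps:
H = -8526
U = 1642969691/2 (U = -9/2 + (-8526 - 19904)*(-15069 - 13826) = -9/2 - 28430*(-28895) = -9/2 + 821484850 = 1642969691/2 ≈ 8.2148e+8)
(U + (-80 + Y(-3, 8))²)/((2734 - 24729) + 47168) = (1642969691/2 + (-80 + 2)²)/((2734 - 24729) + 47168) = (1642969691/2 + (-78)²)/(-21995 + 47168) = (1642969691/2 + 6084)/25173 = (1642981859/2)*(1/25173) = 1642981859/50346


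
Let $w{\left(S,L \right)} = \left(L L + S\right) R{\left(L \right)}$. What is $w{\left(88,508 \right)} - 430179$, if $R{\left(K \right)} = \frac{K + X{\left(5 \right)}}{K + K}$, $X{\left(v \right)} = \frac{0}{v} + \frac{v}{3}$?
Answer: $- \frac{114558898}{381} \approx -3.0068 \cdot 10^{5}$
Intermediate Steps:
$X{\left(v \right)} = \frac{v}{3}$ ($X{\left(v \right)} = 0 + v \frac{1}{3} = 0 + \frac{v}{3} = \frac{v}{3}$)
$R{\left(K \right)} = \frac{\frac{5}{3} + K}{2 K}$ ($R{\left(K \right)} = \frac{K + \frac{1}{3} \cdot 5}{K + K} = \frac{K + \frac{5}{3}}{2 K} = \left(\frac{5}{3} + K\right) \frac{1}{2 K} = \frac{\frac{5}{3} + K}{2 K}$)
$w{\left(S,L \right)} = \frac{\left(5 + 3 L\right) \left(S + L^{2}\right)}{6 L}$ ($w{\left(S,L \right)} = \left(L L + S\right) \frac{5 + 3 L}{6 L} = \left(L^{2} + S\right) \frac{5 + 3 L}{6 L} = \left(S + L^{2}\right) \frac{5 + 3 L}{6 L} = \frac{\left(5 + 3 L\right) \left(S + L^{2}\right)}{6 L}$)
$w{\left(88,508 \right)} - 430179 = \frac{\left(5 + 3 \cdot 508\right) \left(88 + 508^{2}\right)}{6 \cdot 508} - 430179 = \frac{1}{6} \cdot \frac{1}{508} \left(5 + 1524\right) \left(88 + 258064\right) - 430179 = \frac{1}{6} \cdot \frac{1}{508} \cdot 1529 \cdot 258152 - 430179 = \frac{49339301}{381} - 430179 = - \frac{114558898}{381}$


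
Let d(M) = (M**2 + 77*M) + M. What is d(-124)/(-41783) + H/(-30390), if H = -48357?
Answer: 615718657/423261790 ≈ 1.4547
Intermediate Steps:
d(M) = M**2 + 78*M
d(-124)/(-41783) + H/(-30390) = -124*(78 - 124)/(-41783) - 48357/(-30390) = -124*(-46)*(-1/41783) - 48357*(-1/30390) = 5704*(-1/41783) + 16119/10130 = -5704/41783 + 16119/10130 = 615718657/423261790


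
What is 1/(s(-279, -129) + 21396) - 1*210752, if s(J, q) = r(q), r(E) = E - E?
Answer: -4509249791/21396 ≈ -2.1075e+5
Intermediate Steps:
r(E) = 0
s(J, q) = 0
1/(s(-279, -129) + 21396) - 1*210752 = 1/(0 + 21396) - 1*210752 = 1/21396 - 210752 = -4509249791/21396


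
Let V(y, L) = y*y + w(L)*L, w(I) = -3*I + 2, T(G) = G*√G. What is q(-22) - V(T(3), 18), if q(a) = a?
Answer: 887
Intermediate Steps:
T(G) = G^(3/2)
w(I) = 2 - 3*I
V(y, L) = y² + L*(2 - 3*L) (V(y, L) = y*y + (2 - 3*L)*L = y² + L*(2 - 3*L))
q(-22) - V(T(3), 18) = -22 - ((3^(3/2))² - 1*18*(-2 + 3*18)) = -22 - ((3*√3)² - 1*18*(-2 + 54)) = -22 - (27 - 1*18*52) = -22 - (27 - 936) = -22 - 1*(-909) = -22 + 909 = 887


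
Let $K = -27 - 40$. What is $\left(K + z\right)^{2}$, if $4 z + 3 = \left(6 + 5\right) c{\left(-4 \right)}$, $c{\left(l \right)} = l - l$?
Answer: $\frac{73441}{16} \approx 4590.1$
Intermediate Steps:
$K = -67$ ($K = -27 - 40 = -67$)
$c{\left(l \right)} = 0$
$z = - \frac{3}{4}$ ($z = - \frac{3}{4} + \frac{\left(6 + 5\right) 0}{4} = - \frac{3}{4} + \frac{11 \cdot 0}{4} = - \frac{3}{4} + \frac{1}{4} \cdot 0 = - \frac{3}{4} + 0 = - \frac{3}{4} \approx -0.75$)
$\left(K + z\right)^{2} = \left(-67 - \frac{3}{4}\right)^{2} = \left(- \frac{271}{4}\right)^{2} = \frac{73441}{16}$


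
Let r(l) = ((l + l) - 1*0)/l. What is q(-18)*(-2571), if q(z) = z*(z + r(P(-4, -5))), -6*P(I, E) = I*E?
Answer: -740448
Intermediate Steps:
P(I, E) = -E*I/6 (P(I, E) = -I*E/6 = -E*I/6)
r(l) = 2 (r(l) = (2*l + 0)/l = (2*l)/l = 2)
q(z) = z*(2 + z) (q(z) = z*(z + 2) = z*(2 + z))
q(-18)*(-2571) = -18*(2 - 18)*(-2571) = -18*(-16)*(-2571) = 288*(-2571) = -740448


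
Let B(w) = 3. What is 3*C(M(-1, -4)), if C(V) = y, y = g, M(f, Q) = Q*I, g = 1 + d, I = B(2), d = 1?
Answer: 6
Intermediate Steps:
I = 3
g = 2 (g = 1 + 1 = 2)
M(f, Q) = 3*Q (M(f, Q) = Q*3 = 3*Q)
y = 2
C(V) = 2
3*C(M(-1, -4)) = 3*2 = 6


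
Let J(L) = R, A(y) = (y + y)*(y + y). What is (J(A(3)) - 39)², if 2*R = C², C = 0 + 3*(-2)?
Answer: 441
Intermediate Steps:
C = -6 (C = 0 - 6 = -6)
A(y) = 4*y² (A(y) = (2*y)*(2*y) = 4*y²)
R = 18 (R = (½)*(-6)² = (½)*36 = 18)
J(L) = 18
(J(A(3)) - 39)² = (18 - 39)² = (-21)² = 441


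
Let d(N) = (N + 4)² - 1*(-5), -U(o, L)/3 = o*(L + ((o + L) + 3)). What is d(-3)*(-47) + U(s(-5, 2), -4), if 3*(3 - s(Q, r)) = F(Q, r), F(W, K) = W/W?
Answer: -790/3 ≈ -263.33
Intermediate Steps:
F(W, K) = 1
s(Q, r) = 8/3 (s(Q, r) = 3 - ⅓*1 = 3 - ⅓ = 8/3)
U(o, L) = -3*o*(3 + o + 2*L) (U(o, L) = -3*o*(L + ((o + L) + 3)) = -3*o*(L + ((L + o) + 3)) = -3*o*(L + (3 + L + o)) = -3*o*(3 + o + 2*L))
d(N) = 5 + (4 + N)² (d(N) = (4 + N)² + 5 = 5 + (4 + N)²)
d(-3)*(-47) + U(s(-5, 2), -4) = (5 + (4 - 3)²)*(-47) - 3*8/3*(3 + 8/3 + 2*(-4)) = (5 + 1²)*(-47) - 3*8/3*(3 + 8/3 - 8) = (5 + 1)*(-47) - 3*8/3*(-7/3) = 6*(-47) + 56/3 = -282 + 56/3 = -790/3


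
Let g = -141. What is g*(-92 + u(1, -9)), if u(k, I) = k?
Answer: 12831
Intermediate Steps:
g*(-92 + u(1, -9)) = -141*(-92 + 1) = -141*(-91) = 12831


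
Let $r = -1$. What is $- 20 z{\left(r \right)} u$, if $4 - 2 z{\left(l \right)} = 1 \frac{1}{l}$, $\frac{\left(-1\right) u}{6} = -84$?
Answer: $-25200$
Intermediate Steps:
$u = 504$ ($u = \left(-6\right) \left(-84\right) = 504$)
$z{\left(l \right)} = 2 - \frac{1}{2 l}$ ($z{\left(l \right)} = 2 - \frac{1 \frac{1}{l}}{2} = 2 - \frac{1}{2 l}$)
$- 20 z{\left(r \right)} u = - 20 \left(2 - \frac{1}{2 \left(-1\right)}\right) 504 = - 20 \left(2 - - \frac{1}{2}\right) 504 = - 20 \left(2 + \frac{1}{2}\right) 504 = \left(-20\right) \frac{5}{2} \cdot 504 = \left(-50\right) 504 = -25200$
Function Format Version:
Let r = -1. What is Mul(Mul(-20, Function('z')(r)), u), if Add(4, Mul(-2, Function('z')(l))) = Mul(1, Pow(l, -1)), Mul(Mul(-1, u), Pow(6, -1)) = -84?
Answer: -25200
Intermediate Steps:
u = 504 (u = Mul(-6, -84) = 504)
Function('z')(l) = Add(2, Mul(Rational(-1, 2), Pow(l, -1))) (Function('z')(l) = Add(2, Mul(Rational(-1, 2), Mul(1, Pow(l, -1)))) = Add(2, Mul(Rational(-1, 2), Pow(l, -1))))
Mul(Mul(-20, Function('z')(r)), u) = Mul(Mul(-20, Add(2, Mul(Rational(-1, 2), Pow(-1, -1)))), 504) = Mul(Mul(-20, Add(2, Mul(Rational(-1, 2), -1))), 504) = Mul(Mul(-20, Add(2, Rational(1, 2))), 504) = Mul(Mul(-20, Rational(5, 2)), 504) = Mul(-50, 504) = -25200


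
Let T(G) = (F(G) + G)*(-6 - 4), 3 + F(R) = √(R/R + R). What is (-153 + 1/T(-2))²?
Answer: (39775 - I)²/67600 ≈ 23403.0 - 1.1768*I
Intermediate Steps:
F(R) = -3 + √(1 + R) (F(R) = -3 + √(R/R + R) = -3 + √(1 + R))
T(G) = 30 - 10*G - 10*√(1 + G) (T(G) = ((-3 + √(1 + G)) + G)*(-6 - 4) = (-3 + G + √(1 + G))*(-10) = 30 - 10*G - 10*√(1 + G))
(-153 + 1/T(-2))² = (-153 + 1/(30 - 10*(-2) - 10*√(1 - 2)))² = (-153 + 1/(30 + 20 - 10*I))² = (-153 + 1/(50 - 10*I))² = (-153 + (50 + 10*I)/2600)²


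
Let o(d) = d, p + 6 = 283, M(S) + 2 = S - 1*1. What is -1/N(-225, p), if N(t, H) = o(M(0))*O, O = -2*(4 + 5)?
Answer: -1/54 ≈ -0.018519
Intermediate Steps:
M(S) = -3 + S (M(S) = -2 + (S - 1*1) = -2 + (S - 1) = -2 + (-1 + S) = -3 + S)
p = 277 (p = -6 + 283 = 277)
O = -18 (O = -2*9 = -18)
N(t, H) = 54 (N(t, H) = (-3 + 0)*(-18) = -3*(-18) = 54)
-1/N(-225, p) = -1/54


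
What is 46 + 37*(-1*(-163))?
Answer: 6077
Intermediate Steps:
46 + 37*(-1*(-163)) = 46 + 37*163 = 46 + 6031 = 6077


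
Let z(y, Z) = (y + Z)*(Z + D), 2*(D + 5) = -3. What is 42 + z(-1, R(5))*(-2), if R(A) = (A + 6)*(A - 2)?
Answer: -1654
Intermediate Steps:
D = -13/2 (D = -5 + (1/2)*(-3) = -5 - 3/2 = -13/2 ≈ -6.5000)
R(A) = (-2 + A)*(6 + A) (R(A) = (6 + A)*(-2 + A) = (-2 + A)*(6 + A))
z(y, Z) = (-13/2 + Z)*(Z + y) (z(y, Z) = (y + Z)*(Z - 13/2) = (Z + y)*(-13/2 + Z) = (-13/2 + Z)*(Z + y))
42 + z(-1, R(5))*(-2) = 42 + ((-12 + 5**2 + 4*5)**2 - 13*(-12 + 5**2 + 4*5)/2 - 13/2*(-1) + (-12 + 5**2 + 4*5)*(-1))*(-2) = 42 + ((-12 + 25 + 20)**2 - 13*(-12 + 25 + 20)/2 + 13/2 + (-12 + 25 + 20)*(-1))*(-2) = 42 + (33**2 - 13/2*33 + 13/2 + 33*(-1))*(-2) = 42 + (1089 - 429/2 + 13/2 - 33)*(-2) = 42 + 848*(-2) = 42 - 1696 = -1654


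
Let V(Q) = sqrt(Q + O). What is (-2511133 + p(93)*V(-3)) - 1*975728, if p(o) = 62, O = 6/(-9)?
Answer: -3486861 + 62*I*sqrt(33)/3 ≈ -3.4869e+6 + 118.72*I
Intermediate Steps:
O = -2/3 (O = 6*(-1/9) = -2/3 ≈ -0.66667)
V(Q) = sqrt(-2/3 + Q) (V(Q) = sqrt(Q - 2/3) = sqrt(-2/3 + Q))
(-2511133 + p(93)*V(-3)) - 1*975728 = (-2511133 + 62*(sqrt(-6 + 9*(-3))/3)) - 1*975728 = (-2511133 + 62*(sqrt(-6 - 27)/3)) - 975728 = (-2511133 + 62*(sqrt(-33)/3)) - 975728 = (-2511133 + 62*((I*sqrt(33))/3)) - 975728 = (-2511133 + 62*(I*sqrt(33)/3)) - 975728 = (-2511133 + 62*I*sqrt(33)/3) - 975728 = -3486861 + 62*I*sqrt(33)/3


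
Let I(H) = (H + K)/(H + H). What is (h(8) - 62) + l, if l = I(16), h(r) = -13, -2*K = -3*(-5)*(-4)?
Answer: -1177/16 ≈ -73.563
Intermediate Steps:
K = 30 (K = -(-3*(-5))*(-4)/2 = -15*(-4)/2 = -½*(-60) = 30)
I(H) = (30 + H)/(2*H) (I(H) = (H + 30)/(H + H) = (30 + H)/((2*H)) = (30 + H)*(1/(2*H)) = (30 + H)/(2*H))
l = 23/16 (l = (½)*(30 + 16)/16 = (½)*(1/16)*46 = 23/16 ≈ 1.4375)
(h(8) - 62) + l = (-13 - 62) + 23/16 = -75 + 23/16 = -1177/16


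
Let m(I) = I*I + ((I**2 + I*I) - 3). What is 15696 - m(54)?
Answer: 6951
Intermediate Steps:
m(I) = -3 + 3*I**2 (m(I) = I**2 + ((I**2 + I**2) - 3) = I**2 + (2*I**2 - 3) = I**2 + (-3 + 2*I**2) = -3 + 3*I**2)
15696 - m(54) = 15696 - (-3 + 3*54**2) = 15696 - (-3 + 3*2916) = 15696 - (-3 + 8748) = 15696 - 1*8745 = 15696 - 8745 = 6951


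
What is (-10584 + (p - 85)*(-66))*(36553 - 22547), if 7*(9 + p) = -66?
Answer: -368413824/7 ≈ -5.2631e+7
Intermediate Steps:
p = -129/7 (p = -9 + (⅐)*(-66) = -9 - 66/7 = -129/7 ≈ -18.429)
(-10584 + (p - 85)*(-66))*(36553 - 22547) = (-10584 + (-129/7 - 85)*(-66))*(36553 - 22547) = (-10584 - 724/7*(-66))*14006 = (-10584 + 47784/7)*14006 = -26304/7*14006 = -368413824/7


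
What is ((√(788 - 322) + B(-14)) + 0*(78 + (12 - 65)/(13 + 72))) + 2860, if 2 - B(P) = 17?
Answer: 2845 + √466 ≈ 2866.6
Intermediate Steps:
B(P) = -15 (B(P) = 2 - 1*17 = 2 - 17 = -15)
((√(788 - 322) + B(-14)) + 0*(78 + (12 - 65)/(13 + 72))) + 2860 = ((√(788 - 322) - 15) + 0*(78 + (12 - 65)/(13 + 72))) + 2860 = ((√466 - 15) + 0*(78 - 53/85)) + 2860 = ((-15 + √466) + 0*(78 - 53*1/85)) + 2860 = ((-15 + √466) + 0*(78 - 53/85)) + 2860 = ((-15 + √466) + 0*(6577/85)) + 2860 = ((-15 + √466) + 0) + 2860 = (-15 + √466) + 2860 = 2845 + √466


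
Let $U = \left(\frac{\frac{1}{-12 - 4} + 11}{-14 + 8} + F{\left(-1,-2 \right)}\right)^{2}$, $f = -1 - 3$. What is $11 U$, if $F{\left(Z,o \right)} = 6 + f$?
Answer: $\frac{3179}{9216} \approx 0.34494$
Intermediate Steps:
$f = -4$
$F{\left(Z,o \right)} = 2$ ($F{\left(Z,o \right)} = 6 - 4 = 2$)
$U = \frac{289}{9216}$ ($U = \left(\frac{\frac{1}{-12 - 4} + 11}{-14 + 8} + 2\right)^{2} = \left(\frac{\frac{1}{-16} + 11}{-6} + 2\right)^{2} = \left(\left(- \frac{1}{16} + 11\right) \left(- \frac{1}{6}\right) + 2\right)^{2} = \left(\frac{175}{16} \left(- \frac{1}{6}\right) + 2\right)^{2} = \left(- \frac{175}{96} + 2\right)^{2} = \left(\frac{17}{96}\right)^{2} = \frac{289}{9216} \approx 0.031358$)
$11 U = 11 \cdot \frac{289}{9216} = \frac{3179}{9216}$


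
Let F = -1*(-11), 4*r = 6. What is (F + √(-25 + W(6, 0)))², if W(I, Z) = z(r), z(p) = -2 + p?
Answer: (22 + I*√102)²/4 ≈ 95.5 + 111.09*I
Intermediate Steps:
r = 3/2 (r = (¼)*6 = 3/2 ≈ 1.5000)
W(I, Z) = -½ (W(I, Z) = -2 + 3/2 = -½)
F = 11
(F + √(-25 + W(6, 0)))² = (11 + √(-25 - ½))² = (11 + √(-51/2))² = (11 + I*√102/2)²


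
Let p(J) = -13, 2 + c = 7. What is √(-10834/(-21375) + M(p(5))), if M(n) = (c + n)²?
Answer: √130989230/1425 ≈ 8.0316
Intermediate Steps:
c = 5 (c = -2 + 7 = 5)
M(n) = (5 + n)²
√(-10834/(-21375) + M(p(5))) = √(-10834/(-21375) + (5 - 13)²) = √(-10834*(-1/21375) + (-8)²) = √(10834/21375 + 64) = √(1378834/21375) = √130989230/1425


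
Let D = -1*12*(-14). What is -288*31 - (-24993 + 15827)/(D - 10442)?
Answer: -45867719/5137 ≈ -8928.9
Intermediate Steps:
D = 168 (D = -12*(-14) = 168)
-288*31 - (-24993 + 15827)/(D - 10442) = -288*31 - (-24993 + 15827)/(168 - 10442) = -8928 - (-9166)/(-10274) = -8928 - (-9166)*(-1)/10274 = -8928 - 1*4583/5137 = -8928 - 4583/5137 = -45867719/5137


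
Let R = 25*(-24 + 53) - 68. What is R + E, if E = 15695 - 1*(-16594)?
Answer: 32946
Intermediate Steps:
E = 32289 (E = 15695 + 16594 = 32289)
R = 657 (R = 25*29 - 68 = 725 - 68 = 657)
R + E = 657 + 32289 = 32946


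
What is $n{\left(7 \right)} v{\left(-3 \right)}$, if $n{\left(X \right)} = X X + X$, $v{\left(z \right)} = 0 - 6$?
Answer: $-336$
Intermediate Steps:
$v{\left(z \right)} = -6$ ($v{\left(z \right)} = 0 - 6 = -6$)
$n{\left(X \right)} = X + X^{2}$ ($n{\left(X \right)} = X^{2} + X = X + X^{2}$)
$n{\left(7 \right)} v{\left(-3 \right)} = 7 \left(1 + 7\right) \left(-6\right) = 7 \cdot 8 \left(-6\right) = 56 \left(-6\right) = -336$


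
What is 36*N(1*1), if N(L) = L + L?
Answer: 72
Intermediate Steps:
N(L) = 2*L
36*N(1*1) = 36*(2*(1*1)) = 36*(2*1) = 36*2 = 72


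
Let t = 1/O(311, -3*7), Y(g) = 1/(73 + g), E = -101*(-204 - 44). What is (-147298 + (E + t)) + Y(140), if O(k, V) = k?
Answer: -8098206226/66243 ≈ -1.2225e+5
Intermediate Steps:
E = 25048 (E = -101*(-248) = 25048)
t = 1/311 ≈ 0.0032154
(-147298 + (E + t)) + Y(140) = (-147298 + (25048 + 1/311)) + 1/(73 + 140) = (-147298 + 7789929/311) + 1/213 = -38019749/311 + 1/213 = -8098206226/66243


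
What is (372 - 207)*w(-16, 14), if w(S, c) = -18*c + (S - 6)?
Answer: -45210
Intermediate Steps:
w(S, c) = -6 + S - 18*c (w(S, c) = -18*c + (-6 + S) = -6 + S - 18*c)
(372 - 207)*w(-16, 14) = (372 - 207)*(-6 - 16 - 18*14) = 165*(-6 - 16 - 252) = 165*(-274) = -45210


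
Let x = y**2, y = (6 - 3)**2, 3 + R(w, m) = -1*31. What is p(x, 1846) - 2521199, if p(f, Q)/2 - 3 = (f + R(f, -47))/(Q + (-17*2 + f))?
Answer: -4772618255/1893 ≈ -2.5212e+6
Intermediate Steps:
R(w, m) = -34 (R(w, m) = -3 - 1*31 = -3 - 31 = -34)
y = 9 (y = 3**2 = 9)
x = 81 (x = 9**2 = 81)
p(f, Q) = 6 + 2*(-34 + f)/(-34 + Q + f) (p(f, Q) = 6 + 2*((f - 34)/(Q + (-17*2 + f))) = 6 + 2*((-34 + f)/(Q + (-34 + f))) = 6 + 2*((-34 + f)/(-34 + Q + f)) = 6 + 2*(-34 + f)/(-34 + Q + f))
p(x, 1846) - 2521199 = 2*(-136 + 3*1846 + 4*81)/(-34 + 1846 + 81) - 2521199 = 2*(-136 + 5538 + 324)/1893 - 2521199 = 2*(1/1893)*5726 - 2521199 = 11452/1893 - 2521199 = -4772618255/1893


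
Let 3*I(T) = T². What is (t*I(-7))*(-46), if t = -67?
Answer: 151018/3 ≈ 50339.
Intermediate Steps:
I(T) = T²/3
(t*I(-7))*(-46) = -67*(-7)²/3*(-46) = -67*49/3*(-46) = -3283/3*(-46) = 151018/3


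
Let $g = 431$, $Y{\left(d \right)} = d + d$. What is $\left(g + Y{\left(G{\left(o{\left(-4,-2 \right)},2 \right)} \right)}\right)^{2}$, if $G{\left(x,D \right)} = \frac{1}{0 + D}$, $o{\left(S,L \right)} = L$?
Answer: $186624$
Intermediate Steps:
$G{\left(x,D \right)} = \frac{1}{D}$
$Y{\left(d \right)} = 2 d$
$\left(g + Y{\left(G{\left(o{\left(-4,-2 \right)},2 \right)} \right)}\right)^{2} = \left(431 + \frac{2}{2}\right)^{2} = \left(431 + 2 \cdot \frac{1}{2}\right)^{2} = \left(431 + 1\right)^{2} = 432^{2} = 186624$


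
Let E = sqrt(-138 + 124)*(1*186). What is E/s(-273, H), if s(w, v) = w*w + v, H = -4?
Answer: 186*I*sqrt(14)/74525 ≈ 0.0093385*I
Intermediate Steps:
s(w, v) = v + w**2 (s(w, v) = w**2 + v = v + w**2)
E = 186*I*sqrt(14) (E = sqrt(-14)*186 = (I*sqrt(14))*186 = 186*I*sqrt(14) ≈ 695.95*I)
E/s(-273, H) = (186*I*sqrt(14))/(-4 + (-273)**2) = (186*I*sqrt(14))/(-4 + 74529) = (186*I*sqrt(14))/74525 = (186*I*sqrt(14))*(1/74525) = 186*I*sqrt(14)/74525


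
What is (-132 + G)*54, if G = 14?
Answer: -6372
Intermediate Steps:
(-132 + G)*54 = (-132 + 14)*54 = -118*54 = -6372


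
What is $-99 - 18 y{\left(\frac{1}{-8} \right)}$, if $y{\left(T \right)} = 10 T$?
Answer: $- \frac{153}{2} \approx -76.5$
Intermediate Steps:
$-99 - 18 y{\left(\frac{1}{-8} \right)} = -99 - 18 \frac{10}{-8} = -99 - 18 \cdot 10 \left(- \frac{1}{8}\right) = -99 - - \frac{45}{2} = -99 + \frac{45}{2} = - \frac{153}{2}$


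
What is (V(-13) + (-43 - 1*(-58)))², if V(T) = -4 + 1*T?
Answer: 4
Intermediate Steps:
V(T) = -4 + T
(V(-13) + (-43 - 1*(-58)))² = ((-4 - 13) + (-43 - 1*(-58)))² = (-17 + (-43 + 58))² = (-17 + 15)² = (-2)² = 4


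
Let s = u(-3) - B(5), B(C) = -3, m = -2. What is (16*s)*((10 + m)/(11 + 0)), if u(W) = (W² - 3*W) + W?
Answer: 2304/11 ≈ 209.45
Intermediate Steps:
u(W) = W² - 2*W
s = 18 (s = -3*(-2 - 3) - 1*(-3) = -3*(-5) + 3 = 15 + 3 = 18)
(16*s)*((10 + m)/(11 + 0)) = (16*18)*((10 - 2)/(11 + 0)) = 288*(8/11) = 2304/11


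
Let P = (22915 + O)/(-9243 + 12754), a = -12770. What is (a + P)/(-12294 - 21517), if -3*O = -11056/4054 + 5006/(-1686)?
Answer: 229721829149380/608543213095143 ≈ 0.37749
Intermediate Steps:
O = 9733685/5126283 (O = -(-11056/4054 + 5006/(-1686))/3 = -(-11056*1/4054 + 5006*(-1/1686))/3 = -(-5528/2027 - 2503/843)/3 = -⅓*(-9733685/1708761) = 9733685/5126283 ≈ 1.8988)
P = 117478508630/17998379613 (P = (22915 + 9733685/5126283)/(-9243 + 12754) = (117478508630/5126283)/3511 = (117478508630/5126283)*(1/3511) = 117478508630/17998379613 ≈ 6.5272)
(a + P)/(-12294 - 21517) = (-12770 + 117478508630/17998379613)/(-12294 - 21517) = -229721829149380/17998379613/(-33811) = -229721829149380/17998379613*(-1/33811) = 229721829149380/608543213095143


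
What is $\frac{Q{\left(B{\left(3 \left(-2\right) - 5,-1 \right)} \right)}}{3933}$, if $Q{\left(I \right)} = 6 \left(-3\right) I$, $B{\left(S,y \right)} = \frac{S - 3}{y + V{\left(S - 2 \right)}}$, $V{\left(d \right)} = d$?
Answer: $- \frac{2}{437} \approx -0.0045767$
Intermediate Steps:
$B{\left(S,y \right)} = \frac{-3 + S}{-2 + S + y}$ ($B{\left(S,y \right)} = \frac{S - 3}{y + \left(S - 2\right)} = \frac{-3 + S}{y + \left(S - 2\right)} = \frac{-3 + S}{y + \left(-2 + S\right)} = \frac{-3 + S}{-2 + S + y}$)
$Q{\left(I \right)} = - 18 I$
$\frac{Q{\left(B{\left(3 \left(-2\right) - 5,-1 \right)} \right)}}{3933} = \frac{\left(-18\right) \frac{-3 + \left(3 \left(-2\right) - 5\right)}{-2 + \left(3 \left(-2\right) - 5\right) - 1}}{3933} = - 18 \frac{-3 - 11}{-2 - 11 - 1} \cdot \frac{1}{3933} = - 18 \frac{1}{-14} \left(-14\right) \frac{1}{3933} = - 18 \left(\left(- \frac{1}{14}\right) \left(-14\right)\right) \frac{1}{3933} = \left(-18\right) 1 \cdot \frac{1}{3933} = \left(-18\right) \frac{1}{3933} = - \frac{2}{437}$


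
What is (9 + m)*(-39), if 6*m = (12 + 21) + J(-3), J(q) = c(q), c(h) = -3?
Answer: -546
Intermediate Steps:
J(q) = -3
m = 5 (m = ((12 + 21) - 3)/6 = (33 - 3)/6 = (⅙)*30 = 5)
(9 + m)*(-39) = (9 + 5)*(-39) = 14*(-39) = -546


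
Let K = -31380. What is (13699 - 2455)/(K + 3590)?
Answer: -5622/13895 ≈ -0.40461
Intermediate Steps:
(13699 - 2455)/(K + 3590) = (13699 - 2455)/(-31380 + 3590) = 11244/(-27790) = 11244*(-1/27790) = -5622/13895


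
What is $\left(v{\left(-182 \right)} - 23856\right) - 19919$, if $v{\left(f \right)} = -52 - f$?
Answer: $-43645$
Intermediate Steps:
$\left(v{\left(-182 \right)} - 23856\right) - 19919 = \left(\left(-52 - -182\right) - 23856\right) - 19919 = \left(\left(-52 + 182\right) - 23856\right) - 19919 = \left(130 - 23856\right) - 19919 = -23726 - 19919 = -43645$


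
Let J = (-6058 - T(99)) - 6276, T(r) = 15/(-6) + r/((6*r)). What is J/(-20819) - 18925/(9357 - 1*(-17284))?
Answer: -196414930/1663916937 ≈ -0.11804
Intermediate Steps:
T(r) = -7/3 (T(r) = 15*(-1/6) + r*(1/(6*r)) = -5/2 + 1/6 = -7/3)
J = -36995/3 (J = (-6058 - 1*(-7/3)) - 6276 = (-6058 + 7/3) - 6276 = -18167/3 - 6276 = -36995/3 ≈ -12332.)
J/(-20819) - 18925/(9357 - 1*(-17284)) = -36995/3/(-20819) - 18925/(9357 - 1*(-17284)) = -36995/3*(-1/20819) - 18925/(9357 + 17284) = 36995/62457 - 18925/26641 = -196414930/1663916937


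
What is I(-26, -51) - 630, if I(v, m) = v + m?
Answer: -707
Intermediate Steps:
I(v, m) = m + v
I(-26, -51) - 630 = (-51 - 26) - 630 = -77 - 630 = -707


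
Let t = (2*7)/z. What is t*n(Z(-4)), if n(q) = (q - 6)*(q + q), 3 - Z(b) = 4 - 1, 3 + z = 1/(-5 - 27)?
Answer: 0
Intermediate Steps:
z = -97/32 (z = -3 + 1/(-5 - 27) = -3 + 1/(-32) = -3 - 1/32 = -97/32 ≈ -3.0313)
Z(b) = 0 (Z(b) = 3 - (4 - 1) = 3 - 1*3 = 3 - 3 = 0)
t = -448/97 (t = (2*7)/(-97/32) = 14*(-32/97) = -448/97 ≈ -4.6186)
n(q) = 2*q*(-6 + q) (n(q) = (-6 + q)*(2*q) = 2*q*(-6 + q))
t*n(Z(-4)) = -896*0*(-6 + 0)/97 = -896*0*(-6)/97 = -448/97*0 = 0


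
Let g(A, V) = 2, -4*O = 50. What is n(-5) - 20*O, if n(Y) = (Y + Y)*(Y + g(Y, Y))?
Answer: 280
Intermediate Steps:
O = -25/2 (O = -¼*50 = -25/2 ≈ -12.500)
n(Y) = 2*Y*(2 + Y) (n(Y) = (Y + Y)*(Y + 2) = (2*Y)*(2 + Y) = 2*Y*(2 + Y))
n(-5) - 20*O = 2*(-5)*(2 - 5) - 20*(-25/2) = 2*(-5)*(-3) + 250 = 30 + 250 = 280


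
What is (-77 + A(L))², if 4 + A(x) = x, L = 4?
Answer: 5929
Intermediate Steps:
A(x) = -4 + x
(-77 + A(L))² = (-77 + (-4 + 4))² = (-77 + 0)² = (-77)² = 5929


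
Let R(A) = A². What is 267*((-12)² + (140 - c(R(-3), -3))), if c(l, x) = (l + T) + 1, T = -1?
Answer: 73425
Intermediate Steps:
c(l, x) = l (c(l, x) = (l - 1) + 1 = (-1 + l) + 1 = l)
267*((-12)² + (140 - c(R(-3), -3))) = 267*((-12)² + (140 - 1*(-3)²)) = 267*(144 + (140 - 1*9)) = 267*(144 + (140 - 9)) = 267*(144 + 131) = 267*275 = 73425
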